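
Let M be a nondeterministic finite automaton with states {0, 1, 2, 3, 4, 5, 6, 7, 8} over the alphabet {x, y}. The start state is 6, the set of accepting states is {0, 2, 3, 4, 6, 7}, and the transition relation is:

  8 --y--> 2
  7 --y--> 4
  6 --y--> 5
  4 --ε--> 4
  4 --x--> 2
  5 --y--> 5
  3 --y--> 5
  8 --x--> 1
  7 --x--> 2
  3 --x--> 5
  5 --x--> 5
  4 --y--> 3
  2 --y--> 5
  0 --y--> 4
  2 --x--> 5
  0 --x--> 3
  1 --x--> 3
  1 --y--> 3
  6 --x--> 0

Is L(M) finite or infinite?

finite

The useful states (reachable from 6 and able to reach an accepting state) are {0, 2, 3, 4, 6}.
Restricted to these states the transition graph has no cycle, so every accepting path has bounded length and L is finite.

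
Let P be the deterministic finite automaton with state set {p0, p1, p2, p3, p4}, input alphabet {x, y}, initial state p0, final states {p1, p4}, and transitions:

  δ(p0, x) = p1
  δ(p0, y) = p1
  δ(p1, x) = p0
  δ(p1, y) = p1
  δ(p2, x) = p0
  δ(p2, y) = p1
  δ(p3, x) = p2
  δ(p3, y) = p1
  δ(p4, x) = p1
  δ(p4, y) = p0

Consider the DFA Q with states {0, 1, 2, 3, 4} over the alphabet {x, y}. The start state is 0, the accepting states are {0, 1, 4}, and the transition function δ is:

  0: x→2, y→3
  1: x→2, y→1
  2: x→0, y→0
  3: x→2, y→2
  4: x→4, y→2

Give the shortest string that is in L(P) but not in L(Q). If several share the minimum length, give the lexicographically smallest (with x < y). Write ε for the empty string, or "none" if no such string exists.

The string x is accepted by P but not by Q.
No shorter string lies in the difference, and x is the lexicographically first length-1 string in L(P) \ L(Q).

x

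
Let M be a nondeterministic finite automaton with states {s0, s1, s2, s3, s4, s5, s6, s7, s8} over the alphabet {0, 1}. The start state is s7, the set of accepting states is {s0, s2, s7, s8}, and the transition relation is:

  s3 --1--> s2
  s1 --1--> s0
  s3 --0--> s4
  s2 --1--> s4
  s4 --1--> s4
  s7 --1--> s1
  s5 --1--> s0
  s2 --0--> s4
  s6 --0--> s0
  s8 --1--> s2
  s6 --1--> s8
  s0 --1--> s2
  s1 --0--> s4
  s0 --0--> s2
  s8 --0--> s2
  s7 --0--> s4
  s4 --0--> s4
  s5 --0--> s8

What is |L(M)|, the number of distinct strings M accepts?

4

The useful subgraph on states {s0, s1, s2, s7} is acyclic, so L(M) is finite; the longest accepting path visits 4 useful states, giving maximum string length 3.
Counting accepting paths from s7 by length: 1 of length 0, 1 of length 2, 2 of length 3. Total 4.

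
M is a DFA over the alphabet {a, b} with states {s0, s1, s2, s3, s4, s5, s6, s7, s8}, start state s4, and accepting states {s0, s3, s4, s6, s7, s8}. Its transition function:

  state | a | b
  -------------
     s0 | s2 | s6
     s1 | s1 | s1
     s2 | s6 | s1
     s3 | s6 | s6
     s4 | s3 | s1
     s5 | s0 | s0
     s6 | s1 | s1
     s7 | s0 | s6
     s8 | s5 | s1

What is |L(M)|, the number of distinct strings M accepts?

The useful subgraph on states {s3, s4, s6} is acyclic, so L(M) is finite; the longest accepting path visits 3 useful states, giving maximum string length 2.
Counting accepting paths from s4 by length: 1 of length 0, 1 of length 1, 2 of length 2. Total 4.

4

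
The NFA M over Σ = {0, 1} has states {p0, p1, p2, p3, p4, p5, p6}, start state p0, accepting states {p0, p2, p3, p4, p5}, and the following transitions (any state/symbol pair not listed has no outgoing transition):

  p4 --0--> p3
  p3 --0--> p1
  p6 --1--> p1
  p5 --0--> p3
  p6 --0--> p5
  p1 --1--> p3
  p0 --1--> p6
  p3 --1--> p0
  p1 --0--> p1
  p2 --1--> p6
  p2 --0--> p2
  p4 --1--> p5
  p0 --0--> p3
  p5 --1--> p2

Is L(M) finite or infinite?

infinite

State p0 is reachable from the start and can reach an accepting state, and it lies on the cycle p0 → p3 → p0.
Traversing that cycle any number of times yields accepted strings of unbounded length, so the language is infinite.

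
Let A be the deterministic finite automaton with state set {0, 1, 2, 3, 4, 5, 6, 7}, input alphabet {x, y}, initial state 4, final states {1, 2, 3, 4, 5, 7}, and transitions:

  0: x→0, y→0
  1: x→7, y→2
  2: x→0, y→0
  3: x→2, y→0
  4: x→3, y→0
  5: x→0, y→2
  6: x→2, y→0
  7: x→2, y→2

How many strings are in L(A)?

3

The useful subgraph on states {2, 3, 4} is acyclic, so L(A) is finite; the longest accepting path visits 3 useful states, giving maximum string length 2.
Counting accepting paths from 4 by length: 1 of length 0, 1 of length 1, 1 of length 2. Total 3.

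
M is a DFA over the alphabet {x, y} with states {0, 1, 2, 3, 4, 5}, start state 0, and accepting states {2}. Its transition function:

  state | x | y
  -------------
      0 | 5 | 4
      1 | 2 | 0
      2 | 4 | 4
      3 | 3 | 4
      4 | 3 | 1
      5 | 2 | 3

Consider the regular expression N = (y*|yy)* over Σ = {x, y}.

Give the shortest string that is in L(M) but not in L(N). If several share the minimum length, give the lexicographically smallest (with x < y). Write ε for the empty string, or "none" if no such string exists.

The string xx is accepted by M but not by N.
No shorter string lies in the difference, and xx is the lexicographically first length-2 string in L(M) \ L(N).

xx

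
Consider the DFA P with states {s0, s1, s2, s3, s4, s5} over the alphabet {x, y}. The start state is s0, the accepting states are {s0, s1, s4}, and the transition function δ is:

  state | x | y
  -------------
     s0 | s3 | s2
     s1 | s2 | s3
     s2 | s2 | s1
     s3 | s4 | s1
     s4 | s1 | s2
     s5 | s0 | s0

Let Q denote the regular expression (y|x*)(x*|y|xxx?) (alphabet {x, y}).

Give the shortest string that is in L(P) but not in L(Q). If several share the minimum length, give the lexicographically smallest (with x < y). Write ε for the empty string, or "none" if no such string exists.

The string yxy is accepted by P but not by Q.
No shorter string lies in the difference, and yxy is the lexicographically first length-3 string in L(P) \ L(Q).

yxy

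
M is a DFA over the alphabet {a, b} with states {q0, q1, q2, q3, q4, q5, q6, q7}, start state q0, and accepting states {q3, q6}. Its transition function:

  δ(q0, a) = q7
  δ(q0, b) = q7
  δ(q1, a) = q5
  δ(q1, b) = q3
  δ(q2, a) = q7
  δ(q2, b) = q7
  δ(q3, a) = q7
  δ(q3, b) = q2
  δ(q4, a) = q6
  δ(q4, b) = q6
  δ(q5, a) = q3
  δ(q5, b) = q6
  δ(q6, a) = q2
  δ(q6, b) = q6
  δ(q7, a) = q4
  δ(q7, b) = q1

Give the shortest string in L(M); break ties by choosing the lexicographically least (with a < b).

aaa

A breadth-first search from q0 reaches an accepting state first via the path q0 → q7 → q4 → q6 on input aaa.
No string of length < 3 is accepted (BFS exhausts all shorter strings without reaching an accepting state), and aaa is the lexicographically least accepting string of length 3.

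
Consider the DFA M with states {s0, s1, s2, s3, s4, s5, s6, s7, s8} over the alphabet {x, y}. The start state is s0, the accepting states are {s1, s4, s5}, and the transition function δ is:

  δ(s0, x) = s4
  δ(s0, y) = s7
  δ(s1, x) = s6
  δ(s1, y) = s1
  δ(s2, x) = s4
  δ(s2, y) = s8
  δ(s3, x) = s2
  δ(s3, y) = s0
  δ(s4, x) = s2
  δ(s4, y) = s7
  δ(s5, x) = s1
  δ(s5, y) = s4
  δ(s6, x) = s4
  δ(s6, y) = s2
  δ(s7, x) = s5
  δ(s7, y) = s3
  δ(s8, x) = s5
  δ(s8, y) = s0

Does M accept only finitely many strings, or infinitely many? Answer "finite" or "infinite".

infinite

State s0 is reachable from the start and can reach an accepting state, and it lies on the cycle s0 → s4 → s2 → s8 → s0.
Traversing that cycle any number of times yields accepted strings of unbounded length, so the language is infinite.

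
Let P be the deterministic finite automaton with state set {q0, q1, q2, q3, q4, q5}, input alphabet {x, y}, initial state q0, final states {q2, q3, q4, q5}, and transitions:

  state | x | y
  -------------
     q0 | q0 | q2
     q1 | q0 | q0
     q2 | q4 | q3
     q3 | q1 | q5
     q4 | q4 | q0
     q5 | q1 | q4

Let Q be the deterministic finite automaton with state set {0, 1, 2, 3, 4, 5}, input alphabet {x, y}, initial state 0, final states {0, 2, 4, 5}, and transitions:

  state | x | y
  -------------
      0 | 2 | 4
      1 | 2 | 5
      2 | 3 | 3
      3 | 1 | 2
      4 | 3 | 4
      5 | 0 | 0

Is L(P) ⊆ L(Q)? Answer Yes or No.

No

The string xy is in L(P) but not in L(Q).
So L(P) ⊄ L(Q).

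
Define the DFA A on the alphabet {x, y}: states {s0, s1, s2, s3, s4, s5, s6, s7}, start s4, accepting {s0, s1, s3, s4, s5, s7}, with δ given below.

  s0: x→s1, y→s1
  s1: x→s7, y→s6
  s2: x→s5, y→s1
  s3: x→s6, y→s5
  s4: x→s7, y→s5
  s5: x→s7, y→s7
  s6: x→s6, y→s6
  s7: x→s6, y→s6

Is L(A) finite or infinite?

finite

The useful states (reachable from s4 and able to reach an accepting state) are {s4, s5, s7}.
Restricted to these states the transition graph has no cycle, so every accepting path has bounded length and L is finite.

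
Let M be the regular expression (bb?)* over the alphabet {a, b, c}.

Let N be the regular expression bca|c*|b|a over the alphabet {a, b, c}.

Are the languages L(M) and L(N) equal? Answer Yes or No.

No

The string bb is accepted by M but rejected by N.
So L(M) ≠ L(N).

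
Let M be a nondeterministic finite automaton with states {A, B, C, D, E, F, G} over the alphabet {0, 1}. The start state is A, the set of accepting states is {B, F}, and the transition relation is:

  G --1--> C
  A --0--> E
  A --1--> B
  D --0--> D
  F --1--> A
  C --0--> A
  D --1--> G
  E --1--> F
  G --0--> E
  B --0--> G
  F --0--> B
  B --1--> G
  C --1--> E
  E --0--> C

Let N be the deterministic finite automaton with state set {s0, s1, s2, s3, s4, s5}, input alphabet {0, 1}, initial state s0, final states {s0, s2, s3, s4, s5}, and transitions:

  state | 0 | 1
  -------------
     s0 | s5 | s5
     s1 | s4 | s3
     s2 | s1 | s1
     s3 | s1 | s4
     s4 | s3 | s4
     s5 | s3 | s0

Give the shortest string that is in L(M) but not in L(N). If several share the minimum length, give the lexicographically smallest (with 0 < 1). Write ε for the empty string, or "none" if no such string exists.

The string 10010 is accepted by M but not by N.
No shorter string lies in the difference, and 10010 is the lexicographically first length-5 string in L(M) \ L(N).

10010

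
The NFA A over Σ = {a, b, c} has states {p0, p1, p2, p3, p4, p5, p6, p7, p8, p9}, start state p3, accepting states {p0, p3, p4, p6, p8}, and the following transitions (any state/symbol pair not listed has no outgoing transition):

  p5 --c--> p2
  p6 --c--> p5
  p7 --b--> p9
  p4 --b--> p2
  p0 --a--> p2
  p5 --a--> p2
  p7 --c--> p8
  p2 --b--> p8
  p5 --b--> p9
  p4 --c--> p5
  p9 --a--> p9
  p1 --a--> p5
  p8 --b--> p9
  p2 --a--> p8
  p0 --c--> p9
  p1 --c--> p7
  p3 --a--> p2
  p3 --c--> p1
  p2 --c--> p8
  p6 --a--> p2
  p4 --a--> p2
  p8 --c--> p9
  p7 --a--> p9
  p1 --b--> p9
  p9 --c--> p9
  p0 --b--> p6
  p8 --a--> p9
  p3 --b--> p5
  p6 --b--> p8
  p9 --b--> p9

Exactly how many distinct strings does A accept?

17

The useful subgraph on states {p1, p2, p3, p5, p7, p8} is acyclic, so L(A) is finite; the longest accepting path visits 5 useful states, giving maximum string length 4.
Counting accepting paths from p3 by length: 1 of length 0, 3 of length 2, 7 of length 3, 6 of length 4. Total 17.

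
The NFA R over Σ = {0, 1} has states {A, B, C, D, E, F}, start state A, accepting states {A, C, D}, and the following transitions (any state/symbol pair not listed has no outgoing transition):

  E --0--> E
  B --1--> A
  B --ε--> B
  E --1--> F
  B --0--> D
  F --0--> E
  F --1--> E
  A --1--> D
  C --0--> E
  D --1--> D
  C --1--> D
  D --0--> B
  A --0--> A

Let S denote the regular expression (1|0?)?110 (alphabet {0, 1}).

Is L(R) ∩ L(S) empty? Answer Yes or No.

Yes

Converting the expression S to a DFA (subset construction, then merging equivalent states) gives the minimal DFA with states {s0, s1, s2, s3, s4, s5, s6, s7}, start state s0, accepting states {s7} and transitions s0: 0→s1, 1→s2; s1: 0→s3, 1→s4; s2: 0→s3, 1→s5; s3: 0→s3, 1→s3; s4: 0→s3, 1→s6; s5: 0→s7, 1→s6; s6: 0→s7, 1→s3; s7: 0→s3, 1→s3.
Exploring the product automaton R × S from the start pair (A, s0), following both machines on each input symbol, reaches 10 state pairs: (A, s0), (A, s1), (D, s2), (A, s3), (D, s4), (B, s3), (D, s5), (D, s3), (D, s6), (B, s7).
R accepts in {A, C, D} and S accepts in {s7}; no reachable pair has both components accepting, so no string drives both machines to acceptance simultaneously and L(R) ∩ L(S) = ∅.
So no string is accepted by both, and the intersection is empty.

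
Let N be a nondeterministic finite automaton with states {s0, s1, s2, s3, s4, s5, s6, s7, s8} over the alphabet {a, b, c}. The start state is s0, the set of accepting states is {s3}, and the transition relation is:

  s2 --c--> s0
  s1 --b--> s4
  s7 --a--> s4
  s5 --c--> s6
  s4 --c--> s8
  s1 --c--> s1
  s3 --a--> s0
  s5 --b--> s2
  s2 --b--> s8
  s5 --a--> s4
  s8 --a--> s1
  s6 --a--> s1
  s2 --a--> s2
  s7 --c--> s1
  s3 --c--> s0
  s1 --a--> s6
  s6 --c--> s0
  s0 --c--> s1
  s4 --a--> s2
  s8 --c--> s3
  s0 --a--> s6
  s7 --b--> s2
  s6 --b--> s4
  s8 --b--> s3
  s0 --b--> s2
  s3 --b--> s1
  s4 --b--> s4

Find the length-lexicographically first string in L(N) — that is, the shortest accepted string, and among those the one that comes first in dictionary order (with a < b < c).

A breadth-first search from s0 reaches an accepting state first via the path s0 → s2 → s8 → s3 on input bbb.
No string of length < 3 is accepted (BFS exhausts all shorter strings without reaching an accepting state), and bbb is the lexicographically least accepting string of length 3.

bbb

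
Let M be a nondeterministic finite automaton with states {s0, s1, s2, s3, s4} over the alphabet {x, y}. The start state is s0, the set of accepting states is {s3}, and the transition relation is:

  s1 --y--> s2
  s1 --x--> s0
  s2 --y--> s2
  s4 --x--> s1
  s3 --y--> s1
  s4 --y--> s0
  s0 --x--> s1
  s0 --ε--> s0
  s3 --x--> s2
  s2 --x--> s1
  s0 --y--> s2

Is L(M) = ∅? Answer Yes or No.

The states reachable from the start state are {s0, s1, s2}.
None of the accepting states {s3} is reachable, so no string is accepted and L(M) = ∅.

Yes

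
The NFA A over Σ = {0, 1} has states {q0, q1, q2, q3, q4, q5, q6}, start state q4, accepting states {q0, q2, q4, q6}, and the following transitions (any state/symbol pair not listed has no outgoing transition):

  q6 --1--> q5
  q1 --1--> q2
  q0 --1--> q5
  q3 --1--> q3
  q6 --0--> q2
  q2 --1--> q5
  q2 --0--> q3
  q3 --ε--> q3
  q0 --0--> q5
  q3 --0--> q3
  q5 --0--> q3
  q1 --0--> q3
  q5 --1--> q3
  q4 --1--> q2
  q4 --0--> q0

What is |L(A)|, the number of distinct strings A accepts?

The useful subgraph on states {q0, q2, q4} is acyclic, so L(A) is finite; the longest accepting path visits 2 useful states, giving maximum string length 1.
Counting accepting paths from q4 by length: 1 of length 0, 2 of length 1. Total 3.

3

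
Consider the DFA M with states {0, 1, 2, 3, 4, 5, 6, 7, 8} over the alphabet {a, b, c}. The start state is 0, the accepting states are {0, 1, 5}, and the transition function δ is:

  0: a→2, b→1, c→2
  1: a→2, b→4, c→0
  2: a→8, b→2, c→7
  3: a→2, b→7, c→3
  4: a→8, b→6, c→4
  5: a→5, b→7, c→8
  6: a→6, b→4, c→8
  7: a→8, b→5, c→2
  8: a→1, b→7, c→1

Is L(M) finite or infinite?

State 0 is reachable from the start and can reach an accepting state, and it lies on the cycle 0 → 1 → 0.
Traversing that cycle any number of times yields accepted strings of unbounded length, so the language is infinite.

infinite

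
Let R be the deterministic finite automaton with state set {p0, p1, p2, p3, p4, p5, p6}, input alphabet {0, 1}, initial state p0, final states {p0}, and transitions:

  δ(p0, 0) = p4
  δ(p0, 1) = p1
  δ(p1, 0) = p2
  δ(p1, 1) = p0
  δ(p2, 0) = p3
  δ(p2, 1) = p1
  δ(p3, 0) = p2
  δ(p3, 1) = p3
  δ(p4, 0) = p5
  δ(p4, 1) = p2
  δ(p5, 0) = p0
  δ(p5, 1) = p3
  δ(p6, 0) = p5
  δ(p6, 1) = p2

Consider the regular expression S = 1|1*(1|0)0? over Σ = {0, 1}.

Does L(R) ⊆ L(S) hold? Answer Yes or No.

The empty string ε is in L(R) but not in L(S).
So L(R) ⊄ L(S).

No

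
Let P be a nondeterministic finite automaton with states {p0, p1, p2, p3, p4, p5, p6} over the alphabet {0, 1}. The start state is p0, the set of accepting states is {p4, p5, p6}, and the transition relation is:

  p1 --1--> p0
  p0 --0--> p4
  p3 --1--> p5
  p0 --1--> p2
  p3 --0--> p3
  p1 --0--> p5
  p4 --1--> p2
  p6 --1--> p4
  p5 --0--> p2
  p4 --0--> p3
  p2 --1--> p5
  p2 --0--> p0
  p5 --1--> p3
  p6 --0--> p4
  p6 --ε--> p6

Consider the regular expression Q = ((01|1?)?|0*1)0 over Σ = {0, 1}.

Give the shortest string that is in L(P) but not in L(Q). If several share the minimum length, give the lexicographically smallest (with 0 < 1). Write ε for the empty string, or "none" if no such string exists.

The string 11 is accepted by P but not by Q.
No shorter string lies in the difference, and 11 is the lexicographically first length-2 string in L(P) \ L(Q).

11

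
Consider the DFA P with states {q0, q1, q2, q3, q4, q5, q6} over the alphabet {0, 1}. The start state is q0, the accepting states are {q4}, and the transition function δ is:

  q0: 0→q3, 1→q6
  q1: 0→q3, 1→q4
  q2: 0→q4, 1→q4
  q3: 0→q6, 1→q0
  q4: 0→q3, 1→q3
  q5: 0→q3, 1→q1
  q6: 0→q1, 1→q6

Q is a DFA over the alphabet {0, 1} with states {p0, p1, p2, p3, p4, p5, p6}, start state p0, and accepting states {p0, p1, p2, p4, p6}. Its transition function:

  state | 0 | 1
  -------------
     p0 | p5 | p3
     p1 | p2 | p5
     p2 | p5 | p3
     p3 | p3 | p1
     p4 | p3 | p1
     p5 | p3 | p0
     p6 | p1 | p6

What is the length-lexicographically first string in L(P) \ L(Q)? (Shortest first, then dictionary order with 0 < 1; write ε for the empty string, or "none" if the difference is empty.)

1101

The string 1101 is accepted by P but not by Q.
No shorter string lies in the difference, and 1101 is the lexicographically first length-4 string in L(P) \ L(Q).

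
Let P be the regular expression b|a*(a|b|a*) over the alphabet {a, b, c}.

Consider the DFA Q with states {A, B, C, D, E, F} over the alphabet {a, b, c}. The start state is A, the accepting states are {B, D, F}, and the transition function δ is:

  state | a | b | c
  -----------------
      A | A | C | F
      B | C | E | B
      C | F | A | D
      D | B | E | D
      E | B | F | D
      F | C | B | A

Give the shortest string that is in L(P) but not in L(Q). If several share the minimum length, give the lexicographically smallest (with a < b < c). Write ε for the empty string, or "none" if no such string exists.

ε

The empty string ε is accepted by P but not by Q.
Since ε is the unique shortest string, it is the required witness.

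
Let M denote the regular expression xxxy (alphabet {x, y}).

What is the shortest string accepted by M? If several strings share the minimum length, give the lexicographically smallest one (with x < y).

xxxy

By inspection of the expression, no string of length less than 4 matches, and xxxy is the lexicographically first match of length 4.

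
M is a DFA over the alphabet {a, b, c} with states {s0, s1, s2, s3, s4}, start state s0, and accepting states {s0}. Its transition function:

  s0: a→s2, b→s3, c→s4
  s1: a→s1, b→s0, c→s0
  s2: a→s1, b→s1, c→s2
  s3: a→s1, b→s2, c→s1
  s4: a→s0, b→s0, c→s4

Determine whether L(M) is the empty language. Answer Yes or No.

The empty string ε is accepted: the run s0 ends in the accepting state s0.
Since at least one string is accepted, L(M) is not empty.

No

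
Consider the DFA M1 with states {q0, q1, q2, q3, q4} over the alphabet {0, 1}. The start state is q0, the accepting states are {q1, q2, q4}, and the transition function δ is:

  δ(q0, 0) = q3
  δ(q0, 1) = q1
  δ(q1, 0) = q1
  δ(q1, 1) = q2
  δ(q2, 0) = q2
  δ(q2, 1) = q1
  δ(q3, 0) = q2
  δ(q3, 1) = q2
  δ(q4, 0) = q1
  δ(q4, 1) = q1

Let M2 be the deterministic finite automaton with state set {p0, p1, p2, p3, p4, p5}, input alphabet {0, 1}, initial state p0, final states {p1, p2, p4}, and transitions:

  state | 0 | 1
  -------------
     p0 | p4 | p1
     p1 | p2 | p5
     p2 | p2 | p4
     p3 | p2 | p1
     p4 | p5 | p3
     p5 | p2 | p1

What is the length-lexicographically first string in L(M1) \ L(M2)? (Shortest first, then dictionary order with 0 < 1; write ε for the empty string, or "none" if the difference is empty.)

00

The string 00 is accepted by M1 but not by M2.
No shorter string lies in the difference, and 00 is the lexicographically first length-2 string in L(M1) \ L(M2).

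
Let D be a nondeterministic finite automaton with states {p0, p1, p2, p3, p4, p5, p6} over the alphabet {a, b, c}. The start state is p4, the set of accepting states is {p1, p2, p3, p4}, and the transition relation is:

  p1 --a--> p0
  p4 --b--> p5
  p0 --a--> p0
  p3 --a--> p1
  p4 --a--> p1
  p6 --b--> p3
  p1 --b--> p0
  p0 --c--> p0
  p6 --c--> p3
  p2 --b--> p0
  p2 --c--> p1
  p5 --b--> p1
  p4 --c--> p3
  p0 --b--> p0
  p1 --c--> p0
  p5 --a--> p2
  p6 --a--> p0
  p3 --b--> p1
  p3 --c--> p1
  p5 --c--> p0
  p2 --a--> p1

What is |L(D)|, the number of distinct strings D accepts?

10

The useful subgraph on states {p1, p2, p3, p4, p5} is acyclic, so L(D) is finite; the longest accepting path visits 4 useful states, giving maximum string length 3.
Counting accepting paths from p4 by length: 1 of length 0, 2 of length 1, 5 of length 2, 2 of length 3. Total 10.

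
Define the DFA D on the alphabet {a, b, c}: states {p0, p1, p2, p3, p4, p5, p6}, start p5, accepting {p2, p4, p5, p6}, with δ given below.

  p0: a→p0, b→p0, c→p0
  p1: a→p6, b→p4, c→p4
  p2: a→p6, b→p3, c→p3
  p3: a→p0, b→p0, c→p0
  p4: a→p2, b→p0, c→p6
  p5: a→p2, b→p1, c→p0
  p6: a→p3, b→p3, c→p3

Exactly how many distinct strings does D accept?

12

The useful subgraph on states {p1, p2, p4, p5, p6} is acyclic, so L(D) is finite; the longest accepting path visits 5 useful states, giving maximum string length 4.
Counting accepting paths from p5 by length: 1 of length 0, 1 of length 1, 4 of length 2, 4 of length 3, 2 of length 4. Total 12.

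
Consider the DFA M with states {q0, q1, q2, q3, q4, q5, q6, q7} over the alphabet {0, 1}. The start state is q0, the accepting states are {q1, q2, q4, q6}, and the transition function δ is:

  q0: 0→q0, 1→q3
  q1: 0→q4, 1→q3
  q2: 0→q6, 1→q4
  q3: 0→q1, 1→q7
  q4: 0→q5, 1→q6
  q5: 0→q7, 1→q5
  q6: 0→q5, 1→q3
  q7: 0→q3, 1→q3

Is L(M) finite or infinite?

State q0 is reachable from the start and can reach an accepting state, and it lies on the cycle q0 → q0.
Traversing that cycle any number of times yields accepted strings of unbounded length, so the language is infinite.

infinite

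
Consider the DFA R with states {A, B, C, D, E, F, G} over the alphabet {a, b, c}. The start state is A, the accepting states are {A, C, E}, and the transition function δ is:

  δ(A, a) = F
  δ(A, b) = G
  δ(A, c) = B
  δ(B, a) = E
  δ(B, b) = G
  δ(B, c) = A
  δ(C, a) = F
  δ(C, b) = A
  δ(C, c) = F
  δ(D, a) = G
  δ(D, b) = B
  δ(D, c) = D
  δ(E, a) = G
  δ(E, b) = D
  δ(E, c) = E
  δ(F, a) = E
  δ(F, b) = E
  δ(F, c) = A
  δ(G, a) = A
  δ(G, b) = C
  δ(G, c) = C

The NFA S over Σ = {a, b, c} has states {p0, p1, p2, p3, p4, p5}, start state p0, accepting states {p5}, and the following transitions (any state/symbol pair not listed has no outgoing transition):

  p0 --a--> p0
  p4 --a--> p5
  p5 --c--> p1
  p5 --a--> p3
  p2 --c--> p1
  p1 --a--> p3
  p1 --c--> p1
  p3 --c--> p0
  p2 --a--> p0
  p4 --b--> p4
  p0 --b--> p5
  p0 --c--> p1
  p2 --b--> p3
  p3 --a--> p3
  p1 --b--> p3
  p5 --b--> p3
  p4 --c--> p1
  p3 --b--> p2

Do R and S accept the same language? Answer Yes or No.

No

The empty string ε is accepted by R but rejected by S.
So L(R) ≠ L(S).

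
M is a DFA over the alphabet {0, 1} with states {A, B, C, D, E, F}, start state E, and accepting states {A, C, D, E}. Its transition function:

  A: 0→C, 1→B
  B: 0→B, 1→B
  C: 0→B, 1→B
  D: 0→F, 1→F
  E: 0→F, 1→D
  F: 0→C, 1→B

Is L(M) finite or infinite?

finite

The useful states (reachable from E and able to reach an accepting state) are {C, D, E, F}.
Restricted to these states the transition graph has no cycle, so every accepting path has bounded length and L is finite.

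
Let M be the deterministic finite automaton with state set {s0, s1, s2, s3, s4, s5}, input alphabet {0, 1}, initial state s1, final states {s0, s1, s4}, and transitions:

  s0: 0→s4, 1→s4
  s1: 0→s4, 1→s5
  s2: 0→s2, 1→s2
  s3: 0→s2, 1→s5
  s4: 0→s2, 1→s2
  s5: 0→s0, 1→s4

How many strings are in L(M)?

6

The useful subgraph on states {s0, s1, s4, s5} is acyclic, so L(M) is finite; the longest accepting path visits 4 useful states, giving maximum string length 3.
Counting accepting paths from s1 by length: 1 of length 0, 1 of length 1, 2 of length 2, 2 of length 3. Total 6.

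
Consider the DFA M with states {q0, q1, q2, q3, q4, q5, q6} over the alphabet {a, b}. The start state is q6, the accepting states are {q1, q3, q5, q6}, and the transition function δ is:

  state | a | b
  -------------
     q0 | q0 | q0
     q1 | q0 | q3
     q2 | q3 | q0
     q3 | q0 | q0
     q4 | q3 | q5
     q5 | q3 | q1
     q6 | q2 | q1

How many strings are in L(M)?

The useful subgraph on states {q1, q2, q3, q6} is acyclic, so L(M) is finite; the longest accepting path visits 3 useful states, giving maximum string length 2.
Counting accepting paths from q6 by length: 1 of length 0, 1 of length 1, 2 of length 2. Total 4.

4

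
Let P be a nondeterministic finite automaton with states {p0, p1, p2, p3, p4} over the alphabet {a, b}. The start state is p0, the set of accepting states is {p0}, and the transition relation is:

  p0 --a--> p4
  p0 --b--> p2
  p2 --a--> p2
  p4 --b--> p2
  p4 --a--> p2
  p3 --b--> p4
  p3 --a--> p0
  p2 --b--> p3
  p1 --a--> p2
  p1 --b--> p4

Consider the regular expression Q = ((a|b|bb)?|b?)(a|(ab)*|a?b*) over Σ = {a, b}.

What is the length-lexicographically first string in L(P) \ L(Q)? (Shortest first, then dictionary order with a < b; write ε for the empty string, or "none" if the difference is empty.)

The string aaba is accepted by P but not by Q.
No shorter string lies in the difference, and aaba is the lexicographically first length-4 string in L(P) \ L(Q).

aaba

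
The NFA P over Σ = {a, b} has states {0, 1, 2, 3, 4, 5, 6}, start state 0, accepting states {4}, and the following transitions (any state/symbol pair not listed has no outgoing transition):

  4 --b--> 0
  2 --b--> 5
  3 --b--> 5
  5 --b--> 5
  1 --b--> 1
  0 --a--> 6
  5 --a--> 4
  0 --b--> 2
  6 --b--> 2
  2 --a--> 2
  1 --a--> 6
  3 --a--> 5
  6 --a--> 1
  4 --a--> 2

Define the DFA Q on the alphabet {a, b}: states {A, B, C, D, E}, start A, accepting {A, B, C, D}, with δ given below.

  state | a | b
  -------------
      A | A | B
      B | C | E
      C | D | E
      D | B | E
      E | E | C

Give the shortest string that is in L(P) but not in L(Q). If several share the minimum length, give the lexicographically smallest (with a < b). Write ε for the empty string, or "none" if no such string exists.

bba

The string bba is accepted by P but not by Q.
No shorter string lies in the difference, and bba is the lexicographically first length-3 string in L(P) \ L(Q).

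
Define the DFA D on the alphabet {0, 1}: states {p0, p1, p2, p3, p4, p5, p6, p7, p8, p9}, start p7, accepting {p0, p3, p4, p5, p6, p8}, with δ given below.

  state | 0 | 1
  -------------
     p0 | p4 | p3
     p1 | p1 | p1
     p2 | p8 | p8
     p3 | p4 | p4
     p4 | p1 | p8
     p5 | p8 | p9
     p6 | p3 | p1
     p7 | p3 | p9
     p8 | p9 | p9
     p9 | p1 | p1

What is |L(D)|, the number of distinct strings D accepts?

The useful subgraph on states {p3, p4, p7, p8} is acyclic, so L(D) is finite; the longest accepting path visits 4 useful states, giving maximum string length 3.
Counting accepting paths from p7 by length: 1 of length 1, 2 of length 2, 2 of length 3. Total 5.

5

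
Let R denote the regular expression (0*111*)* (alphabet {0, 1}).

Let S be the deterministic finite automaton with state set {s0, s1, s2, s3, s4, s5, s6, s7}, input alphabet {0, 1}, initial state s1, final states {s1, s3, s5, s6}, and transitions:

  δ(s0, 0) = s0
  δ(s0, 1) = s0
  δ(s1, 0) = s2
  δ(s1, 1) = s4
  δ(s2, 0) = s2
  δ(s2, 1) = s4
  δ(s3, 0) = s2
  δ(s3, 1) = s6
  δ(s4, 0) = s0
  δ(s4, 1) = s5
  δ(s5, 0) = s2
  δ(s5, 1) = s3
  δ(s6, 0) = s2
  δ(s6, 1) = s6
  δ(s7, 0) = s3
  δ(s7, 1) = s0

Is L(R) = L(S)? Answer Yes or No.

Converting the expression R to a DFA (subset construction, then merging equivalent states) gives the minimal DFA with states {r0, r1, r2, r3, r4}, start state r0, accepting states {r0, r4} and transitions r0: 0→r1, 1→r2; r1: 0→r1, 1→r2; r2: 0→r3, 1→r4; r3: 0→r3, 1→r3; r4: 0→r1, 1→r4.
Exploring the product automaton R × S from the start pair (r0, s1), following both machines on each input symbol, reaches 7 state pairs: (r0, s1), (r1, s2), (r2, s4), (r3, s0), (r4, s5), (r4, s3), (r4, s6).
R accepts in {r0, r4} and S accepts in {s1, s3, s5, s6}. In every reachable pair the two components are either both accepting — (r0, s1), (r4, s5), (r4, s3), (r4, s6) — or both non-accepting, so no string is accepted by exactly one of the machines: L(R) \ L(S) and L(S) \ L(R) are both empty.
Hence every string is accepted by R iff it is accepted by S, and the two languages coincide.

Yes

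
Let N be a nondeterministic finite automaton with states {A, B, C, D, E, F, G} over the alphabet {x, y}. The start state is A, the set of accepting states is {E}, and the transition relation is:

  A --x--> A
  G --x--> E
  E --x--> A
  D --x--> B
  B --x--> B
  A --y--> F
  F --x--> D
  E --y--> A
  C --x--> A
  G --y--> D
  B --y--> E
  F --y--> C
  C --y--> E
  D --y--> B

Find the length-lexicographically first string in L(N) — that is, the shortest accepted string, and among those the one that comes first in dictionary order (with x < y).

yyy

A breadth-first search from A reaches an accepting state first via the path A → F → C → E on input yyy.
No string of length < 3 is accepted (BFS exhausts all shorter strings without reaching an accepting state), and yyy is the lexicographically least accepting string of length 3.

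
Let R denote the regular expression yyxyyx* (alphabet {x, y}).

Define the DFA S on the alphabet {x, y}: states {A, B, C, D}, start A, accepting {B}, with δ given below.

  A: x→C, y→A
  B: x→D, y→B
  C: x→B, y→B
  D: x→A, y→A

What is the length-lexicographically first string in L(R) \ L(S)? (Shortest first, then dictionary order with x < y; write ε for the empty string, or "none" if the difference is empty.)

yyxyyx

The string yyxyyx is accepted by R but not by S.
No shorter string lies in the difference, and yyxyyx is the lexicographically first length-6 string in L(R) \ L(S).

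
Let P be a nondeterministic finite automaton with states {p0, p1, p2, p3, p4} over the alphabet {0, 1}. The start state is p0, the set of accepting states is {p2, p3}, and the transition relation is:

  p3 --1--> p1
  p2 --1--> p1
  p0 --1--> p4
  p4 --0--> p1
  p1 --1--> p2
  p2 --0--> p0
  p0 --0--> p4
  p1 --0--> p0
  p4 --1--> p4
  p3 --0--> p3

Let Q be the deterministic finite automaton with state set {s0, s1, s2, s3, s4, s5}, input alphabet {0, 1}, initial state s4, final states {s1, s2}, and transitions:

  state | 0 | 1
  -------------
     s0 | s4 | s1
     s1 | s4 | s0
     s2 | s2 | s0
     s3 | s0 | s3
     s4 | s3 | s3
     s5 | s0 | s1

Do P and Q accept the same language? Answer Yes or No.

Exploring the product automaton P × Q from the start pair (p0, s4), following both machines on each input symbol, reaches 4 state pairs: (p0, s4), (p4, s3), (p1, s0), (p2, s1).
P accepts in {p2, p3} and Q accepts in {s1, s2}. In every reachable pair the two components are either both accepting — (p2, s1) — or both non-accepting, so no string is accepted by exactly one of the machines: L(P) \ L(Q) and L(Q) \ L(P) are both empty.
Hence every string is accepted by P iff it is accepted by Q, and the two languages coincide.

Yes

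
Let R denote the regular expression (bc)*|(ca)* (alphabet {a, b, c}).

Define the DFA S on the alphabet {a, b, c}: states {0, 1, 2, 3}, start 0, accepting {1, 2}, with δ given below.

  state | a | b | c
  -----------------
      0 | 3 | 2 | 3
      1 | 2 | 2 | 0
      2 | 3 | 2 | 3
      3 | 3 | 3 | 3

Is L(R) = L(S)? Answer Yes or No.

No

The empty string ε is accepted by R but rejected by S.
So L(R) ≠ L(S).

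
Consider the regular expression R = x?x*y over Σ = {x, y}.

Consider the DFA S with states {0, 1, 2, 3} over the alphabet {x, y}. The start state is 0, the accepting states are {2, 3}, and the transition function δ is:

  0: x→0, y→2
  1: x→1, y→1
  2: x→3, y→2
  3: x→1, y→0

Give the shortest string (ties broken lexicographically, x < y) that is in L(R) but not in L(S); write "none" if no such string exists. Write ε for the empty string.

Converting the expression R to a DFA (subset construction, then merging equivalent states) gives the minimal DFA with states {r0, r1, r2}, start state r0, accepting states {r1} and transitions r0: x→r0, y→r1; r1: x→r2, y→r2; r2: x→r2, y→r2.
Exploring the product automaton R × S from the start pair (r0, 0), following both machines on each input symbol, reaches 6 state pairs: (r0, 0), (r1, 2), (r2, 3), (r2, 2), (r2, 1), (r2, 0).
R accepts in {r1} and S accepts in {2, 3}. The reachable pairs whose R-component is accepting are (r1, 2); in each of them the S-component is accepting too, so the product for L(R) \ L(S) (R-component accepting, S-component rejecting) has no reachable accepting pair and the difference is empty.
So every string accepted by R is also accepted by S: L(R) \ L(S) = ∅ and there is no such string.

none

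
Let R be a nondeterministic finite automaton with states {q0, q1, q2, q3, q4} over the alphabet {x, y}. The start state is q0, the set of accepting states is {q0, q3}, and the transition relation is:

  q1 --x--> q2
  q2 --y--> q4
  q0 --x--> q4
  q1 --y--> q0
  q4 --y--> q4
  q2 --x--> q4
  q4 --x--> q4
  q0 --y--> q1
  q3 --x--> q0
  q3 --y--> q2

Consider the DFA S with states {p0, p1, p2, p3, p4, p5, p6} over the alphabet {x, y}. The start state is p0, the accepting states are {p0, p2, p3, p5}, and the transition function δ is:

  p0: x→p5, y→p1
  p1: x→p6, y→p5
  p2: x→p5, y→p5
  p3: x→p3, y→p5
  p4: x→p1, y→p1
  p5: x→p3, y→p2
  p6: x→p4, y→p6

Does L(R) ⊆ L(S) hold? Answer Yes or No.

Yes

Exploring the product automaton R × S from the start pair (q0, p0), following both machines on each input symbol, reaches 12 state pairs: (q0, p0), (q4, p5), (q1, p1), (q4, p3), (q4, p2), (q2, p6), (q0, p5), (q4, p4), (q4, p6), (q1, p2), (q4, p1), (q2, p5).
R accepts in {q0, q3} and S accepts in {p0, p2, p3, p5}. The reachable pairs whose R-component is accepting are (q0, p0), (q0, p5); in each of them the S-component is accepting too, so the product for L(R) \ L(S) (R-component accepting, S-component rejecting) has no reachable accepting pair and the difference is empty.
Hence every string in L(R) is also in L(S).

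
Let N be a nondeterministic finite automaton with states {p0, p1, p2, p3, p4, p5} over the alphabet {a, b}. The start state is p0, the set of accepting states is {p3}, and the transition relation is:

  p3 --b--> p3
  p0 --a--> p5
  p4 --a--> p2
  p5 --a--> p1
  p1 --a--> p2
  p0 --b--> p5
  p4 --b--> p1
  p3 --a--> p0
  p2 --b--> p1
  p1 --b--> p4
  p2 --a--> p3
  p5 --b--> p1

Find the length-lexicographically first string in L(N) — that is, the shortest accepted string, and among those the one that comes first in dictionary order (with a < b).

A breadth-first search from p0 reaches an accepting state first via the path p0 → p5 → p1 → p2 → p3 on input aaaa.
No string of length < 4 is accepted (BFS exhausts all shorter strings without reaching an accepting state), and aaaa is the lexicographically least accepting string of length 4.

aaaa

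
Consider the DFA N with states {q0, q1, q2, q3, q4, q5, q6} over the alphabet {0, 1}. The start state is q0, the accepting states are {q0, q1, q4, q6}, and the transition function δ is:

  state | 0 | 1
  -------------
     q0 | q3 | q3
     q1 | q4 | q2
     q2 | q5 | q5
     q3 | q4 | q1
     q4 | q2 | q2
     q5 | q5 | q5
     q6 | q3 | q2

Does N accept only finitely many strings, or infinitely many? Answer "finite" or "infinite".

The useful states (reachable from q0 and able to reach an accepting state) are {q0, q1, q3, q4}.
Restricted to these states the transition graph has no cycle, so every accepting path has bounded length and L is finite.

finite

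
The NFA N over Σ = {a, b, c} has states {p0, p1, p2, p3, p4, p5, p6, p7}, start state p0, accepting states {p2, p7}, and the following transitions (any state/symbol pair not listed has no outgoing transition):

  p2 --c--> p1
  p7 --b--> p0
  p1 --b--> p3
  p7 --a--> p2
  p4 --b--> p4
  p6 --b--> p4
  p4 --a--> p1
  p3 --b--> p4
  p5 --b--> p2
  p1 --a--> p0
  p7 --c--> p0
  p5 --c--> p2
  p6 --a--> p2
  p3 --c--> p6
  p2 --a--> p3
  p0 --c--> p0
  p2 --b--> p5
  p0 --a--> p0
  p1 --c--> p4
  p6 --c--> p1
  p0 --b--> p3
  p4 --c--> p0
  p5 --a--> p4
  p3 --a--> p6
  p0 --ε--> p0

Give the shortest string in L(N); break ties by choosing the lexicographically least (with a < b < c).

A breadth-first search from p0 reaches an accepting state first via the path p0 → p3 → p6 → p2 on input baa.
No string of length < 3 is accepted (BFS exhausts all shorter strings without reaching an accepting state), and baa is the lexicographically least accepting string of length 3.

baa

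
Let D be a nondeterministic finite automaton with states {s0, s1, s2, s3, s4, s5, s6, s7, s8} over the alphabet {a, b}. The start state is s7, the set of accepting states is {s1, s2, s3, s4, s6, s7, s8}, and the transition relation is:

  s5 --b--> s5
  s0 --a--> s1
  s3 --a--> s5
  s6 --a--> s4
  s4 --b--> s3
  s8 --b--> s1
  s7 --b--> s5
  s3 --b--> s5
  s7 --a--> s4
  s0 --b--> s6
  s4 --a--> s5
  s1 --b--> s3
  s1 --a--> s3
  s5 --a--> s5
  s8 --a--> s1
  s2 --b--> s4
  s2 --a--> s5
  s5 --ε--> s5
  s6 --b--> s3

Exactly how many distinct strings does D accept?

The useful subgraph on states {s3, s4, s7} is acyclic, so L(D) is finite; the longest accepting path visits 3 useful states, giving maximum string length 2.
Counting accepting paths from s7 by length: 1 of length 0, 1 of length 1, 1 of length 2. Total 3.

3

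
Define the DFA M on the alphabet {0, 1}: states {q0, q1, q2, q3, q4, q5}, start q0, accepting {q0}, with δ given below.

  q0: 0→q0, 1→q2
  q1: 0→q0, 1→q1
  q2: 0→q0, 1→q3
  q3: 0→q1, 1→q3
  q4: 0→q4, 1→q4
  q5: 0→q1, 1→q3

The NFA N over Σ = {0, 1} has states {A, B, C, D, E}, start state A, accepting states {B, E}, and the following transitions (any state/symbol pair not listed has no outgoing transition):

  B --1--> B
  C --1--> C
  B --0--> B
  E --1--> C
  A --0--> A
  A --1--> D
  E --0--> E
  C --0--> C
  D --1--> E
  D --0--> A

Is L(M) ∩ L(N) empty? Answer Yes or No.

No

The string 1100 is accepted by both M and N.
Hence L(M) ∩ L(N) ≠ ∅.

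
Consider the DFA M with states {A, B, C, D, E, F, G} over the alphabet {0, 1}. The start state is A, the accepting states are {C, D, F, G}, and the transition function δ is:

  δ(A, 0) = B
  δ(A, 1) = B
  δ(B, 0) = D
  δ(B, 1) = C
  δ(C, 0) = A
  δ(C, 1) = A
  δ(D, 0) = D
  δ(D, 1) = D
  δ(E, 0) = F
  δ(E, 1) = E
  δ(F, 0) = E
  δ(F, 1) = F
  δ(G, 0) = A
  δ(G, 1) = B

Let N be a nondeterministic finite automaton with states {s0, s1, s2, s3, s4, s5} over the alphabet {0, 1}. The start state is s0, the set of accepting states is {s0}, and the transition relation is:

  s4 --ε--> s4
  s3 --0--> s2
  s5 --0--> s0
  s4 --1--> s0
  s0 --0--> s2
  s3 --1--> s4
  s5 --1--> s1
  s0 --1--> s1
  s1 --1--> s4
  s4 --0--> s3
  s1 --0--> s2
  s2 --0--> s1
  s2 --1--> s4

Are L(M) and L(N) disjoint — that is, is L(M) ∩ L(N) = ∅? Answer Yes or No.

No

The string 0011 is accepted by both M and N.
Hence L(M) ∩ L(N) ≠ ∅.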